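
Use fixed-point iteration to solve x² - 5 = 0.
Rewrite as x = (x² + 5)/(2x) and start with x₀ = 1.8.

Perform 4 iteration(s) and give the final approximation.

Equation: x² - 5 = 0
Fixed-point form: x = (x² + 5)/(2x)
x₀ = 1.8

x_1 = g(1.800000) = 2.288889
x_2 = g(2.288889) = 2.236677
x_3 = g(2.236677) = 2.236068
x_4 = g(2.236068) = 2.236068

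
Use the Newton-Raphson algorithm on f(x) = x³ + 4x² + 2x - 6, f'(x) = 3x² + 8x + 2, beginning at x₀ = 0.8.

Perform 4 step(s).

f(x) = x³ + 4x² + 2x - 6
f'(x) = 3x² + 8x + 2
x₀ = 0.8

Newton-Raphson formula: x_{n+1} = x_n - f(x_n)/f'(x_n)

Iteration 1:
  f(0.800000) = -1.328000
  f'(0.800000) = 10.320000
  x_1 = 0.800000 - (-1.328000)/10.320000 = 0.928682
Iteration 2:
  f(0.928682) = 0.108109
  f'(0.928682) = 12.016809
  x_2 = 0.928682 - 0.108109/12.016809 = 0.919686
Iteration 3:
  f(0.919686) = 0.000549
  f'(0.919686) = 11.894951
  x_3 = 0.919686 - 0.000549/11.894951 = 0.919640
Iteration 4:
  f(0.919640) = 0.000000
  f'(0.919640) = 11.894327
  x_4 = 0.919640 - 0.000000/11.894327 = 0.919640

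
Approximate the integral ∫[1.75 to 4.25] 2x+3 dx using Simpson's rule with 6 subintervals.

f(x) = 2x+3
a = 1.75, b = 4.25, n = 6
h = (b - a)/n = 0.416667

Simpson's rule: (h/3)[f(x₀) + 4f(x₁) + 2f(x₂) + ... + f(xₙ)]

x_0 = 1.7500, f(x_0) = 6.500000, coefficient = 1
x_1 = 2.1667, f(x_1) = 7.333333, coefficient = 4
x_2 = 2.5833, f(x_2) = 8.166667, coefficient = 2
x_3 = 3.0000, f(x_3) = 9.000000, coefficient = 4
x_4 = 3.4167, f(x_4) = 9.833333, coefficient = 2
x_5 = 3.8333, f(x_5) = 10.666667, coefficient = 4
x_6 = 4.2500, f(x_6) = 11.500000, coefficient = 1

I ≈ (0.416667/3) × 162.000000 = 22.500000
Exact value: 22.500000
Error: 0.000000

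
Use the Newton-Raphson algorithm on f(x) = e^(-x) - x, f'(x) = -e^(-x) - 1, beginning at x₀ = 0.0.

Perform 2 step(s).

f(x) = e^(-x) - x
f'(x) = -e^(-x) - 1
x₀ = 0.0

Newton-Raphson formula: x_{n+1} = x_n - f(x_n)/f'(x_n)

Iteration 1:
  f(0.000000) = 1.000000
  f'(0.000000) = -2.000000
  x_1 = 0.000000 - 1.000000/(-2.000000) = 0.500000
Iteration 2:
  f(0.500000) = 0.106531
  f'(0.500000) = -1.606531
  x_2 = 0.500000 - 0.106531/(-1.606531) = 0.566311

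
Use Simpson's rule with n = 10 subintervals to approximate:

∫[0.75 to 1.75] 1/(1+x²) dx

f(x) = 1/(1+x²)
a = 0.75, b = 1.75, n = 10
h = (b - a)/n = 0.100000

Simpson's rule: (h/3)[f(x₀) + 4f(x₁) + 2f(x₂) + ... + f(xₙ)]

x_0 = 0.7500, f(x_0) = 0.640000, coefficient = 1
x_1 = 0.8500, f(x_1) = 0.580552, coefficient = 4
x_2 = 0.9500, f(x_2) = 0.525624, coefficient = 2
x_3 = 1.0500, f(x_3) = 0.475624, coefficient = 4
x_4 = 1.1500, f(x_4) = 0.430571, coefficient = 2
x_5 = 1.2500, f(x_5) = 0.390244, coefficient = 4
x_6 = 1.3500, f(x_6) = 0.354296, coefficient = 2
x_7 = 1.4500, f(x_7) = 0.322321, coefficient = 4
x_8 = 1.5500, f(x_8) = 0.293902, coefficient = 2
x_9 = 1.6500, f(x_9) = 0.268637, coefficient = 4
x_10 = 1.7500, f(x_10) = 0.246154, coefficient = 1

I ≈ (0.100000/3) × 12.244446 = 0.408148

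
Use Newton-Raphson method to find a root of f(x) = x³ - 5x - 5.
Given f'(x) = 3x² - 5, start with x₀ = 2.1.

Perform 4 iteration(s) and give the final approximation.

f(x) = x³ - 5x - 5
f'(x) = 3x² - 5
x₀ = 2.1

Newton-Raphson formula: x_{n+1} = x_n - f(x_n)/f'(x_n)

Iteration 1:
  f(2.100000) = -6.239000
  f'(2.100000) = 8.230000
  x_1 = 2.100000 - (-6.239000)/8.230000 = 2.858080
Iteration 2:
  f(2.858080) = 4.056177
  f'(2.858080) = 19.505867
  x_2 = 2.858080 - 4.056177/19.505867 = 2.650134
Iteration 3:
  f(2.650134) = 0.361773
  f'(2.650134) = 16.069626
  x_3 = 2.650134 - 0.361773/16.069626 = 2.627621
Iteration 4:
  f(2.627621) = 0.004018
  f'(2.627621) = 15.713174
  x_4 = 2.627621 - 0.004018/15.713174 = 2.627365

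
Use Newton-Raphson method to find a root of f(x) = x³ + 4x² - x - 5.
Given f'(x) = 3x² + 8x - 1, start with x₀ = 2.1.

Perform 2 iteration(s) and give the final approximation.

f(x) = x³ + 4x² - x - 5
f'(x) = 3x² + 8x - 1
x₀ = 2.1

Newton-Raphson formula: x_{n+1} = x_n - f(x_n)/f'(x_n)

Iteration 1:
  f(2.100000) = 19.801000
  f'(2.100000) = 29.030000
  x_1 = 2.100000 - 19.801000/29.030000 = 1.417913
Iteration 2:
  f(1.417913) = 4.474670
  f'(1.417913) = 16.374728
  x_2 = 1.417913 - 4.474670/16.374728 = 1.144646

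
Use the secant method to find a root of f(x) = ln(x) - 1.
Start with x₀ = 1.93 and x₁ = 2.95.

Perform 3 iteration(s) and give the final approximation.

f(x) = ln(x) - 1
x₀ = 1.93, x₁ = 2.95

Secant formula: x_{n+1} = x_n - f(x_n)(x_n - x_{n-1})/(f(x_n) - f(x_{n-1}))

Iteration 1:
  f(1.930000) = -0.342480
  f(2.950000) = 0.081805
  x_2 = 2.950000 - 0.081805×(2.950000 - 1.930000)/(0.081805 - (-0.342480))
       = 2.753337
Iteration 2:
  f(2.950000) = 0.081805
  f(2.753337) = 0.012814
  x_3 = 2.753337 - 0.012814×(2.753337 - 2.950000)/(0.012814 - 0.081805)
       = 2.716811
Iteration 3:
  f(2.753337) = 0.012814
  f(2.716811) = -0.000541
  x_4 = 2.716811 - (-0.000541)×(2.716811 - 2.753337)/(-0.000541 - 0.012814)
       = 2.718291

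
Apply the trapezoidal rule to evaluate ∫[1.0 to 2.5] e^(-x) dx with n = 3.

f(x) = e^(-x)
a = 1.0, b = 2.5, n = 3
h = (b - a)/n = 0.500000

Trapezoidal rule: (h/2)[f(x₀) + 2f(x₁) + 2f(x₂) + ... + f(xₙ)]

x_0 = 1.0000, f(x_0) = 0.367879, coefficient = 1
x_1 = 1.5000, f(x_1) = 0.223130, coefficient = 2
x_2 = 2.0000, f(x_2) = 0.135335, coefficient = 2
x_3 = 2.5000, f(x_3) = 0.082085, coefficient = 1

I ≈ (0.500000/2) × 1.166895 = 0.291724
Exact value: 0.285794
Error: 0.005929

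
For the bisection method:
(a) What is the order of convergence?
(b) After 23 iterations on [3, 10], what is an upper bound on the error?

(a) Bisection has linear (order 1) convergence; the error is halved each step.

(b) Error bound = (b-a)/2^n = (10 - 3)/2^{23}
    = 7/2^{23}

(a) 1 (linear); (b) error ≤ 8.34e-07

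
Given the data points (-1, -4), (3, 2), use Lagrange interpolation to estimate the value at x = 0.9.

Lagrange interpolation formula:
P(x) = Σ yᵢ × Lᵢ(x)
where Lᵢ(x) = Π_{j≠i} (x - xⱼ)/(xᵢ - xⱼ)

L_0(0.9) = (0.9 - 3)/(-1 - 3) = 0.525000
L_1(0.9) = (0.9 - (-1))/(3 - (-1)) = 0.475000

P(0.9) = (-4)×L_0(0.9) + 2×L_1(0.9)
P(0.9) = -1.150000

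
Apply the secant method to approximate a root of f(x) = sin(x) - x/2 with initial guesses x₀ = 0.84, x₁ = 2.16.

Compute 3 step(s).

f(x) = sin(x) - x/2
x₀ = 0.84, x₁ = 2.16

Secant formula: x_{n+1} = x_n - f(x_n)(x_n - x_{n-1})/(f(x_n) - f(x_{n-1}))

Iteration 1:
  f(0.840000) = 0.324643
  f(2.160000) = -0.248617
  x_2 = 2.160000 - (-0.248617)×(2.160000 - 0.840000)/(-0.248617 - 0.324643)
       = 1.587530
Iteration 2:
  f(2.160000) = -0.248617
  f(1.587530) = 0.206095
  x_3 = 1.587530 - 0.206095×(1.587530 - 2.160000)/(0.206095 - (-0.248617))
       = 1.846998
Iteration 3:
  f(1.587530) = 0.206095
  f(1.846998) = 0.038599
  x_4 = 1.846998 - 0.038599×(1.846998 - 1.587530)/(0.038599 - 0.206095)
       = 1.906792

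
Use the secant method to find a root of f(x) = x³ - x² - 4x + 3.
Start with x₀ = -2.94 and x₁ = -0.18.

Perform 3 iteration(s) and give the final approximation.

f(x) = x³ - x² - 4x + 3
x₀ = -2.94, x₁ = -0.18

Secant formula: x_{n+1} = x_n - f(x_n)(x_n - x_{n-1})/(f(x_n) - f(x_{n-1}))

Iteration 1:
  f(-2.940000) = -19.295784
  f(-0.180000) = 3.681768
  x_2 = -0.180000 - 3.681768×(-0.180000 - (-2.940000))/(3.681768 - (-19.295784))
       = -0.622244
Iteration 2:
  f(-0.180000) = 3.681768
  f(-0.622244) = 4.860863
  x_3 = -0.622244 - 4.860863×(-0.622244 - (-0.180000))/(4.860863 - 3.681768)
       = 1.200923
Iteration 3:
  f(-0.622244) = 4.860863
  f(1.200923) = -1.513917
  x_4 = 1.200923 - (-1.513917)×(1.200923 - (-0.622244))/(-1.513917 - 4.860863)
       = 0.767947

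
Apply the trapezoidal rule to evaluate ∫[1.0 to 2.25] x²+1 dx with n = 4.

f(x) = x²+1
a = 1.0, b = 2.25, n = 4
h = (b - a)/n = 0.312500

Trapezoidal rule: (h/2)[f(x₀) + 2f(x₁) + 2f(x₂) + ... + f(xₙ)]

x_0 = 1.0000, f(x_0) = 2.000000, coefficient = 1
x_1 = 1.3125, f(x_1) = 2.722656, coefficient = 2
x_2 = 1.6250, f(x_2) = 3.640625, coefficient = 2
x_3 = 1.9375, f(x_3) = 4.753906, coefficient = 2
x_4 = 2.2500, f(x_4) = 6.062500, coefficient = 1

I ≈ (0.312500/2) × 30.296875 = 4.733887
Exact value: 4.713542
Error: 0.020345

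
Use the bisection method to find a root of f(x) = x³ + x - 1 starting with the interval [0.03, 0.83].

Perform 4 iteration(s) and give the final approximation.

f(x) = x³ + x - 1
Initial interval: [0.03, 0.83]

Iteration 1:
  c_1 = (0.030000 + 0.830000)/2 = 0.430000
  f(c_1) = f(0.430000) = -0.490493
  f(a) × f(c) ≥ 0, new interval: [0.430000, 0.830000]
Iteration 2:
  c_2 = (0.430000 + 0.830000)/2 = 0.630000
  f(c_2) = f(0.630000) = -0.119953
  f(a) × f(c) ≥ 0, new interval: [0.630000, 0.830000]
Iteration 3:
  c_3 = (0.630000 + 0.830000)/2 = 0.730000
  f(c_3) = f(0.730000) = 0.119017
  f(a) × f(c) < 0, new interval: [0.630000, 0.730000]
Iteration 4:
  c_4 = (0.630000 + 0.730000)/2 = 0.680000
  f(c_4) = f(0.680000) = -0.005568
  f(a) × f(c) ≥ 0, new interval: [0.680000, 0.730000]

After 4 iteration(s), the approximation is c_4 = 0.680000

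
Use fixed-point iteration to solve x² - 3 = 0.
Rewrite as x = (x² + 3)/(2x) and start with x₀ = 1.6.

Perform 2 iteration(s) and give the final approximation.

Equation: x² - 3 = 0
Fixed-point form: x = (x² + 3)/(2x)
x₀ = 1.6

x_1 = g(1.600000) = 1.737500
x_2 = g(1.737500) = 1.732059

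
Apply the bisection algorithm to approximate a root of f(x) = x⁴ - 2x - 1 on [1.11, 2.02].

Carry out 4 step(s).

f(x) = x⁴ - 2x - 1
Initial interval: [1.11, 2.02]

Iteration 1:
  c_1 = (1.110000 + 2.020000)/2 = 1.565000
  f(c_1) = f(1.565000) = 1.868703
  f(a) × f(c) < 0, new interval: [1.110000, 1.565000]
Iteration 2:
  c_2 = (1.110000 + 1.565000)/2 = 1.337500
  f(c_2) = f(1.337500) = -0.474814
  f(a) × f(c) ≥ 0, new interval: [1.337500, 1.565000]
Iteration 3:
  c_3 = (1.337500 + 1.565000)/2 = 1.451250
  f(c_3) = f(1.451250) = 0.533269
  f(a) × f(c) < 0, new interval: [1.337500, 1.451250]
Iteration 4:
  c_4 = (1.337500 + 1.451250)/2 = 1.394375
  f(c_4) = f(1.394375) = -0.008519
  f(a) × f(c) ≥ 0, new interval: [1.394375, 1.451250]

After 4 iteration(s), the approximation is c_4 = 1.394375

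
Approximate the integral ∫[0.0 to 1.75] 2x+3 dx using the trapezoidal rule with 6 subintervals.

f(x) = 2x+3
a = 0.0, b = 1.75, n = 6
h = (b - a)/n = 0.291667

Trapezoidal rule: (h/2)[f(x₀) + 2f(x₁) + 2f(x₂) + ... + f(xₙ)]

x_0 = 0.0000, f(x_0) = 3.000000, coefficient = 1
x_1 = 0.2917, f(x_1) = 3.583333, coefficient = 2
x_2 = 0.5833, f(x_2) = 4.166667, coefficient = 2
x_3 = 0.8750, f(x_3) = 4.750000, coefficient = 2
x_4 = 1.1667, f(x_4) = 5.333333, coefficient = 2
x_5 = 1.4583, f(x_5) = 5.916667, coefficient = 2
x_6 = 1.7500, f(x_6) = 6.500000, coefficient = 1

I ≈ (0.291667/2) × 57.000000 = 8.312500
Exact value: 8.312500
Error: 0.000000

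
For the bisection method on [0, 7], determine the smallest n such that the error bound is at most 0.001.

We need (b-a)/2^n ≤ 0.001
(7 - 0)/2^n ≤ 0.001
7/2^n ≤ 0.001
2^n ≥ 7000
n ≥ log₂(7000) = 12.77
n ≥ 13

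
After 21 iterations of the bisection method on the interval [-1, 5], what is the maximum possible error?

Bisection error bound: |error| ≤ (b-a)/2^n
|error| ≤ (5 - (-1))/2^21 = 6/2^21
|error| ≤ 0.0000028610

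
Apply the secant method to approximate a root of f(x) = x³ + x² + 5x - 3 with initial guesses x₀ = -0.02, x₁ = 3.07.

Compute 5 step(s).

f(x) = x³ + x² + 5x - 3
x₀ = -0.02, x₁ = 3.07

Secant formula: x_{n+1} = x_n - f(x_n)(x_n - x_{n-1})/(f(x_n) - f(x_{n-1}))

Iteration 1:
  f(-0.020000) = -3.099608
  f(3.070000) = 50.709343
  x_2 = 3.070000 - 50.709343×(3.070000 - (-0.020000))/(50.709343 - (-3.099608))
       = 0.157996
Iteration 2:
  f(3.070000) = 50.709343
  f(0.157996) = -2.181112
  x_3 = 0.157996 - (-2.181112)×(0.157996 - 3.070000)/(-2.181112 - 50.709343)
       = 0.278082
Iteration 3:
  f(0.157996) = -2.181112
  f(0.278082) = -1.510755
  x_4 = 0.278082 - (-1.510755)×(0.278082 - 0.157996)/(-1.510755 - (-2.181112))
       = 0.548715
Iteration 4:
  f(0.278082) = -1.510755
  f(0.548715) = 0.209875
  x_5 = 0.548715 - 0.209875×(0.548715 - 0.278082)/(0.209875 - (-1.510755))
       = 0.515704
Iteration 5:
  f(0.548715) = 0.209875
  f(0.515704) = -0.018375
  x_6 = 0.515704 - (-0.018375)×(0.515704 - 0.548715)/(-0.018375 - 0.209875)
       = 0.518362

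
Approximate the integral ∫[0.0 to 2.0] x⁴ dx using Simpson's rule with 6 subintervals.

f(x) = x⁴
a = 0.0, b = 2.0, n = 6
h = (b - a)/n = 0.333333

Simpson's rule: (h/3)[f(x₀) + 4f(x₁) + 2f(x₂) + ... + f(xₙ)]

x_0 = 0.0000, f(x_0) = 0.000000, coefficient = 1
x_1 = 0.3333, f(x_1) = 0.012346, coefficient = 4
x_2 = 0.6667, f(x_2) = 0.197531, coefficient = 2
x_3 = 1.0000, f(x_3) = 1.000000, coefficient = 4
x_4 = 1.3333, f(x_4) = 3.160494, coefficient = 2
x_5 = 1.6667, f(x_5) = 7.716049, coefficient = 4
x_6 = 2.0000, f(x_6) = 16.000000, coefficient = 1

I ≈ (0.333333/3) × 57.629630 = 6.403292
Exact value: 6.400000
Error: 0.003292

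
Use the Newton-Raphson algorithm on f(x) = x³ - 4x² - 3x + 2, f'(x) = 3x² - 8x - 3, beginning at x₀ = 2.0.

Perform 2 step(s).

f(x) = x³ - 4x² - 3x + 2
f'(x) = 3x² - 8x - 3
x₀ = 2.0

Newton-Raphson formula: x_{n+1} = x_n - f(x_n)/f'(x_n)

Iteration 1:
  f(2.000000) = -12.000000
  f'(2.000000) = -7.000000
  x_1 = 2.000000 - (-12.000000)/(-7.000000) = 0.285714
Iteration 2:
  f(0.285714) = 0.839650
  f'(0.285714) = -5.040816
  x_2 = 0.285714 - 0.839650/(-5.040816) = 0.452285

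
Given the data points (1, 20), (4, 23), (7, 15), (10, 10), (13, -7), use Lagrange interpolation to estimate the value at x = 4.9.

Lagrange interpolation formula:
P(x) = Σ yᵢ × Lᵢ(x)
where Lᵢ(x) = Π_{j≠i} (x - xⱼ)/(xᵢ - xⱼ)

L_0(4.9) = (4.9 - 4)/(1 - 4) × (4.9 - 7)/(1 - 7) × (4.9 - 10)/(1 - 10) × (4.9 - 13)/(1 - 13) = -0.040162
L_1(4.9) = (4.9 - 1)/(4 - 1) × (4.9 - 7)/(4 - 7) × (4.9 - 10)/(4 - 10) × (4.9 - 13)/(4 - 13) = 0.696150
L_2(4.9) = (4.9 - 1)/(7 - 1) × (4.9 - 4)/(7 - 4) × (4.9 - 10)/(7 - 10) × (4.9 - 13)/(7 - 13) = 0.447525
L_3(4.9) = (4.9 - 1)/(10 - 1) × (4.9 - 4)/(10 - 4) × (4.9 - 7)/(10 - 7) × (4.9 - 13)/(10 - 13) = -0.122850
L_4(4.9) = (4.9 - 1)/(13 - 1) × (4.9 - 4)/(13 - 4) × (4.9 - 7)/(13 - 7) × (4.9 - 10)/(13 - 10) = 0.019338

P(4.9) = 20×L_0(4.9) + 23×L_1(4.9) + 15×L_2(4.9) + 10×L_3(4.9) + (-7)×L_4(4.9)
P(4.9) = 20.557212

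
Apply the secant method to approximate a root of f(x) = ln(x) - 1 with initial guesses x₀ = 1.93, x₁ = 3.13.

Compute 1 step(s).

f(x) = ln(x) - 1
x₀ = 1.93, x₁ = 3.13

Secant formula: x_{n+1} = x_n - f(x_n)(x_n - x_{n-1})/(f(x_n) - f(x_{n-1}))

Iteration 1:
  f(1.930000) = -0.342480
  f(3.130000) = 0.141033
  x_2 = 3.130000 - 0.141033×(3.130000 - 1.930000)/(0.141033 - (-0.342480))
       = 2.779979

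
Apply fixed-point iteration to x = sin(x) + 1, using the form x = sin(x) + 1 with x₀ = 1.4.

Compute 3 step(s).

Equation: x = sin(x) + 1
Fixed-point form: x = sin(x) + 1
x₀ = 1.4

x_1 = g(1.400000) = 1.985450
x_2 = g(1.985450) = 1.915256
x_3 = g(1.915256) = 1.941258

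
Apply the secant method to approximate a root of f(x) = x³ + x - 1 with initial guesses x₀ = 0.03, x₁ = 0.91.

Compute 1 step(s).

f(x) = x³ + x - 1
x₀ = 0.03, x₁ = 0.91

Secant formula: x_{n+1} = x_n - f(x_n)(x_n - x_{n-1})/(f(x_n) - f(x_{n-1}))

Iteration 1:
  f(0.030000) = -0.969973
  f(0.910000) = 0.663571
  x_2 = 0.910000 - 0.663571×(0.910000 - 0.030000)/(0.663571 - (-0.969973))
       = 0.552530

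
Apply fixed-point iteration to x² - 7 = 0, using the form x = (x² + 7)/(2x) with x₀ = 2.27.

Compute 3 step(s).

Equation: x² - 7 = 0
Fixed-point form: x = (x² + 7)/(2x)
x₀ = 2.27

x_1 = g(2.270000) = 2.676850
x_2 = g(2.676850) = 2.645932
x_3 = g(2.645932) = 2.645751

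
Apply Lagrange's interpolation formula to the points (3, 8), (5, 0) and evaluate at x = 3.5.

Lagrange interpolation formula:
P(x) = Σ yᵢ × Lᵢ(x)
where Lᵢ(x) = Π_{j≠i} (x - xⱼ)/(xᵢ - xⱼ)

L_0(3.5) = (3.5 - 5)/(3 - 5) = 0.750000
L_1(3.5) = (3.5 - 3)/(5 - 3) = 0.250000

P(3.5) = 8×L_0(3.5) + 0×L_1(3.5)
P(3.5) = 6.000000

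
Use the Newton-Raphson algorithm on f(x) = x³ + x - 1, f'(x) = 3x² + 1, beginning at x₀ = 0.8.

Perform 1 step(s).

f(x) = x³ + x - 1
f'(x) = 3x² + 1
x₀ = 0.8

Newton-Raphson formula: x_{n+1} = x_n - f(x_n)/f'(x_n)

Iteration 1:
  f(0.800000) = 0.312000
  f'(0.800000) = 2.920000
  x_1 = 0.800000 - 0.312000/2.920000 = 0.693151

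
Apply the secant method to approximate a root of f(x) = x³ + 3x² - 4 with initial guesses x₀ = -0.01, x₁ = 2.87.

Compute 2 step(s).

f(x) = x³ + 3x² - 4
x₀ = -0.01, x₁ = 2.87

Secant formula: x_{n+1} = x_n - f(x_n)(x_n - x_{n-1})/(f(x_n) - f(x_{n-1}))

Iteration 1:
  f(-0.010000) = -3.999701
  f(2.870000) = 44.350603
  x_2 = 2.870000 - 44.350603×(2.870000 - (-0.010000))/(44.350603 - (-3.999701))
       = 0.228243
Iteration 2:
  f(2.870000) = 44.350603
  f(0.228243) = -3.831825
  x_3 = 0.228243 - (-3.831825)×(0.228243 - 2.870000)/(-3.831825 - 44.350603)
       = 0.438335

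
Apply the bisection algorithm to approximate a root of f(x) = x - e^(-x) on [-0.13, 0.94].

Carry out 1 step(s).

f(x) = x - e^(-x)
Initial interval: [-0.13, 0.94]

Iteration 1:
  c_1 = (-0.130000 + 0.940000)/2 = 0.405000
  f(c_1) = f(0.405000) = -0.261977
  f(a) × f(c) ≥ 0, new interval: [0.405000, 0.940000]

After 1 iteration(s), the approximation is c_1 = 0.405000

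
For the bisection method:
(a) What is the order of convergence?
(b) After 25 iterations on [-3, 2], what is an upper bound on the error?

(a) Bisection has linear (order 1) convergence; the error is halved each step.

(b) Error bound = (b-a)/2^n = (2 - (-3))/2^{25}
    = 5/2^{25}

(a) 1 (linear); (b) error ≤ 1.49e-07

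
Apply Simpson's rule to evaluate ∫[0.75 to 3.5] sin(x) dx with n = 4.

f(x) = sin(x)
a = 0.75, b = 3.5, n = 4
h = (b - a)/n = 0.687500

Simpson's rule: (h/3)[f(x₀) + 4f(x₁) + 2f(x₂) + ... + f(xₙ)]

x_0 = 0.7500, f(x_0) = 0.681639, coefficient = 1
x_1 = 1.4375, f(x_1) = 0.991129, coefficient = 4
x_2 = 2.1250, f(x_2) = 0.850320, coefficient = 2
x_3 = 2.8125, f(x_3) = 0.323185, coefficient = 4
x_4 = 3.5000, f(x_4) = -0.350783, coefficient = 1

I ≈ (0.687500/3) × 7.288750 = 1.670339
Exact value: 1.668146
Error: 0.002193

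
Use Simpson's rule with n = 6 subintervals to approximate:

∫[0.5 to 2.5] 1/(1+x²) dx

f(x) = 1/(1+x²)
a = 0.5, b = 2.5, n = 6
h = (b - a)/n = 0.333333

Simpson's rule: (h/3)[f(x₀) + 4f(x₁) + 2f(x₂) + ... + f(xₙ)]

x_0 = 0.5000, f(x_0) = 0.800000, coefficient = 1
x_1 = 0.8333, f(x_1) = 0.590164, coefficient = 4
x_2 = 1.1667, f(x_2) = 0.423529, coefficient = 2
x_3 = 1.5000, f(x_3) = 0.307692, coefficient = 4
x_4 = 1.8333, f(x_4) = 0.229299, coefficient = 2
x_5 = 2.1667, f(x_5) = 0.175610, coefficient = 4
x_6 = 2.5000, f(x_6) = 0.137931, coefficient = 1

I ≈ (0.333333/3) × 6.537453 = 0.726384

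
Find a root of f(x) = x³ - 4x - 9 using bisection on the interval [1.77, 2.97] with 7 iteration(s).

f(x) = x³ - 4x - 9
Initial interval: [1.77, 2.97]

Iteration 1:
  c_1 = (1.770000 + 2.970000)/2 = 2.370000
  f(c_1) = f(2.370000) = -5.167947
  f(a) × f(c) ≥ 0, new interval: [2.370000, 2.970000]
Iteration 2:
  c_2 = (2.370000 + 2.970000)/2 = 2.670000
  f(c_2) = f(2.670000) = -0.645837
  f(a) × f(c) ≥ 0, new interval: [2.670000, 2.970000]
Iteration 3:
  c_3 = (2.670000 + 2.970000)/2 = 2.820000
  f(c_3) = f(2.820000) = 2.145768
  f(a) × f(c) < 0, new interval: [2.670000, 2.820000]
Iteration 4:
  c_4 = (2.670000 + 2.820000)/2 = 2.745000
  f(c_4) = f(2.745000) = 0.703644
  f(a) × f(c) < 0, new interval: [2.670000, 2.745000]
Iteration 5:
  c_5 = (2.670000 + 2.745000)/2 = 2.707500
  f(c_5) = f(2.707500) = 0.017481
  f(a) × f(c) < 0, new interval: [2.670000, 2.707500]
Iteration 6:
  c_6 = (2.670000 + 2.707500)/2 = 2.688750
  f(c_6) = f(2.688750) = -0.317014
  f(a) × f(c) ≥ 0, new interval: [2.688750, 2.707500]
Iteration 7:
  c_7 = (2.688750 + 2.707500)/2 = 2.698125
  f(c_7) = f(2.698125) = -0.150478
  f(a) × f(c) ≥ 0, new interval: [2.698125, 2.707500]

After 7 iteration(s), the approximation is c_7 = 2.698125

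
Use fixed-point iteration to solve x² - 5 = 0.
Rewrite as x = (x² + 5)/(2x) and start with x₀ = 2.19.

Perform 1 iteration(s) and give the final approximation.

Equation: x² - 5 = 0
Fixed-point form: x = (x² + 5)/(2x)
x₀ = 2.19

x_1 = g(2.190000) = 2.236553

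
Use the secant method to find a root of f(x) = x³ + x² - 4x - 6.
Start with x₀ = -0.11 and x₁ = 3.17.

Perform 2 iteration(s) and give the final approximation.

f(x) = x³ + x² - 4x - 6
x₀ = -0.11, x₁ = 3.17

Secant formula: x_{n+1} = x_n - f(x_n)(x_n - x_{n-1})/(f(x_n) - f(x_{n-1}))

Iteration 1:
  f(-0.110000) = -5.549231
  f(3.170000) = 23.223913
  x_2 = 3.170000 - 23.223913×(3.170000 - (-0.110000))/(23.223913 - (-5.549231))
       = 0.522586
Iteration 2:
  f(3.170000) = 23.223913
  f(0.522586) = -7.674531
  x_3 = 0.522586 - (-7.674531)×(0.522586 - 3.170000)/(-7.674531 - 23.223913)
       = 1.180148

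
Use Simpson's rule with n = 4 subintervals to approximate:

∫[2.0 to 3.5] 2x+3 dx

f(x) = 2x+3
a = 2.0, b = 3.5, n = 4
h = (b - a)/n = 0.375000

Simpson's rule: (h/3)[f(x₀) + 4f(x₁) + 2f(x₂) + ... + f(xₙ)]

x_0 = 2.0000, f(x_0) = 7.000000, coefficient = 1
x_1 = 2.3750, f(x_1) = 7.750000, coefficient = 4
x_2 = 2.7500, f(x_2) = 8.500000, coefficient = 2
x_3 = 3.1250, f(x_3) = 9.250000, coefficient = 4
x_4 = 3.5000, f(x_4) = 10.000000, coefficient = 1

I ≈ (0.375000/3) × 102.000000 = 12.750000
Exact value: 12.750000
Error: 0.000000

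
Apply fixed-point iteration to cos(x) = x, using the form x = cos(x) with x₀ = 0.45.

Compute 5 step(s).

Equation: cos(x) = x
Fixed-point form: x = cos(x)
x₀ = 0.45

x_1 = g(0.450000) = 0.900447
x_2 = g(0.900447) = 0.621260
x_3 = g(0.621260) = 0.813146
x_4 = g(0.813146) = 0.687216
x_5 = g(0.687216) = 0.773015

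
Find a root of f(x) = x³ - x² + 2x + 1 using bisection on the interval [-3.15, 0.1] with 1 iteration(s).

f(x) = x³ - x² + 2x + 1
Initial interval: [-3.15, 0.1]

Iteration 1:
  c_1 = (-3.150000 + 0.100000)/2 = -1.525000
  f(c_1) = f(-1.525000) = -7.922203
  f(a) × f(c) ≥ 0, new interval: [-1.525000, 0.100000]

After 1 iteration(s), the approximation is c_1 = -1.525000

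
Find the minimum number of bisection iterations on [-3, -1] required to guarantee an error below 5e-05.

We need (b-a)/2^n ≤ 5e-05
(-1 - (-3))/2^n ≤ 5e-05
2/2^n ≤ 5e-05
2^n ≥ 40000
n ≥ log₂(40000) = 15.29
n ≥ 16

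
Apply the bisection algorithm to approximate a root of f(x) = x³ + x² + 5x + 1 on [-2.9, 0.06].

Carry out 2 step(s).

f(x) = x³ + x² + 5x + 1
Initial interval: [-2.9, 0.06]

Iteration 1:
  c_1 = (-2.900000 + 0.060000)/2 = -1.420000
  f(c_1) = f(-1.420000) = -6.946888
  f(a) × f(c) ≥ 0, new interval: [-1.420000, 0.060000]
Iteration 2:
  c_2 = (-1.420000 + 0.060000)/2 = -0.680000
  f(c_2) = f(-0.680000) = -2.252032
  f(a) × f(c) ≥ 0, new interval: [-0.680000, 0.060000]

After 2 iteration(s), the approximation is c_2 = -0.680000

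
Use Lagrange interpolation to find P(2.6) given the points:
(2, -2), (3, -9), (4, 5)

Lagrange interpolation formula:
P(x) = Σ yᵢ × Lᵢ(x)
where Lᵢ(x) = Π_{j≠i} (x - xⱼ)/(xᵢ - xⱼ)

L_0(2.6) = (2.6 - 3)/(2 - 3) × (2.6 - 4)/(2 - 4) = 0.280000
L_1(2.6) = (2.6 - 2)/(3 - 2) × (2.6 - 4)/(3 - 4) = 0.840000
L_2(2.6) = (2.6 - 2)/(4 - 2) × (2.6 - 3)/(4 - 3) = -0.120000

P(2.6) = (-2)×L_0(2.6) + (-9)×L_1(2.6) + 5×L_2(2.6)
P(2.6) = -8.720000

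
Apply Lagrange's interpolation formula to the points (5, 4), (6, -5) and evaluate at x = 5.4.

Lagrange interpolation formula:
P(x) = Σ yᵢ × Lᵢ(x)
where Lᵢ(x) = Π_{j≠i} (x - xⱼ)/(xᵢ - xⱼ)

L_0(5.4) = (5.4 - 6)/(5 - 6) = 0.600000
L_1(5.4) = (5.4 - 5)/(6 - 5) = 0.400000

P(5.4) = 4×L_0(5.4) + (-5)×L_1(5.4)
P(5.4) = 0.400000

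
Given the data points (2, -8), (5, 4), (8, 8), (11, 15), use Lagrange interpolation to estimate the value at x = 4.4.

Lagrange interpolation formula:
P(x) = Σ yᵢ × Lᵢ(x)
where Lᵢ(x) = Π_{j≠i} (x - xⱼ)/(xᵢ - xⱼ)

L_0(4.4) = (4.4 - 5)/(2 - 5) × (4.4 - 8)/(2 - 8) × (4.4 - 11)/(2 - 11) = 0.088000
L_1(4.4) = (4.4 - 2)/(5 - 2) × (4.4 - 8)/(5 - 8) × (4.4 - 11)/(5 - 11) = 1.056000
L_2(4.4) = (4.4 - 2)/(8 - 2) × (4.4 - 5)/(8 - 5) × (4.4 - 11)/(8 - 11) = -0.176000
L_3(4.4) = (4.4 - 2)/(11 - 2) × (4.4 - 5)/(11 - 5) × (4.4 - 8)/(11 - 8) = 0.032000

P(4.4) = (-8)×L_0(4.4) + 4×L_1(4.4) + 8×L_2(4.4) + 15×L_3(4.4)
P(4.4) = 2.592000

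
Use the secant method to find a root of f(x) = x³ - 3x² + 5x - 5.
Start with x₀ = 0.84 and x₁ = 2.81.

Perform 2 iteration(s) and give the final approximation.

f(x) = x³ - 3x² + 5x - 5
x₀ = 0.84, x₁ = 2.81

Secant formula: x_{n+1} = x_n - f(x_n)(x_n - x_{n-1})/(f(x_n) - f(x_{n-1}))

Iteration 1:
  f(0.840000) = -2.324096
  f(2.810000) = 7.549741
  x_2 = 2.810000 - 7.549741×(2.810000 - 0.840000)/(7.549741 - (-2.324096))
       = 1.303697
Iteration 2:
  f(2.810000) = 7.549741
  f(1.303697) = -1.364595
  x_3 = 1.303697 - (-1.364595)×(1.303697 - 2.810000)/(-1.364595 - 7.549741)
       = 1.534280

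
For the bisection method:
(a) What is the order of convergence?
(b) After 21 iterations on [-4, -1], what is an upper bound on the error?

(a) Bisection has linear (order 1) convergence; the error is halved each step.

(b) Error bound = (b-a)/2^n = (-1 - (-4))/2^{21}
    = 3/2^{21}

(a) 1 (linear); (b) error ≤ 1.43e-06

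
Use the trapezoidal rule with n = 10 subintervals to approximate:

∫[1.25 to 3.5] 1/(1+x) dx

f(x) = 1/(1+x)
a = 1.25, b = 3.5, n = 10
h = (b - a)/n = 0.225000

Trapezoidal rule: (h/2)[f(x₀) + 2f(x₁) + 2f(x₂) + ... + f(xₙ)]

x_0 = 1.2500, f(x_0) = 0.444444, coefficient = 1
x_1 = 1.4750, f(x_1) = 0.404040, coefficient = 2
x_2 = 1.7000, f(x_2) = 0.370370, coefficient = 2
x_3 = 1.9250, f(x_3) = 0.341880, coefficient = 2
x_4 = 2.1500, f(x_4) = 0.317460, coefficient = 2
x_5 = 2.3750, f(x_5) = 0.296296, coefficient = 2
x_6 = 2.6000, f(x_6) = 0.277778, coefficient = 2
x_7 = 2.8250, f(x_7) = 0.261438, coefficient = 2
x_8 = 3.0500, f(x_8) = 0.246914, coefficient = 2
x_9 = 3.2750, f(x_9) = 0.233918, coefficient = 2
x_10 = 3.5000, f(x_10) = 0.222222, coefficient = 1

I ≈ (0.225000/2) × 6.166857 = 0.693771
Exact value: 0.693147
Error: 0.000624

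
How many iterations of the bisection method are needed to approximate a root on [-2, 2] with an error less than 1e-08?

We need (b-a)/2^n ≤ 1e-08
(2 - (-2))/2^n ≤ 1e-08
4/2^n ≤ 1e-08
2^n ≥ 400000000
n ≥ log₂(400000000) = 28.58
n ≥ 29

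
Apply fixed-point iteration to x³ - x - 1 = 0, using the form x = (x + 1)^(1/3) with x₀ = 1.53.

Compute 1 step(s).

Equation: x³ - x - 1 = 0
Fixed-point form: x = (x + 1)^(1/3)
x₀ = 1.53

x_1 = g(1.530000) = 1.362616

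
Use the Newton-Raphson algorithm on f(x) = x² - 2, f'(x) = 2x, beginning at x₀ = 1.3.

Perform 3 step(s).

f(x) = x² - 2
f'(x) = 2x
x₀ = 1.3

Newton-Raphson formula: x_{n+1} = x_n - f(x_n)/f'(x_n)

Iteration 1:
  f(1.300000) = -0.310000
  f'(1.300000) = 2.600000
  x_1 = 1.300000 - (-0.310000)/2.600000 = 1.419231
Iteration 2:
  f(1.419231) = 0.014216
  f'(1.419231) = 2.838462
  x_2 = 1.419231 - 0.014216/2.838462 = 1.414222
Iteration 3:
  f(1.414222) = 0.000025
  f'(1.414222) = 2.828445
  x_3 = 1.414222 - 0.000025/2.828445 = 1.414214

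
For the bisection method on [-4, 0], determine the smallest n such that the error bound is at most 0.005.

We need (b-a)/2^n ≤ 0.005
(0 - (-4))/2^n ≤ 0.005
4/2^n ≤ 0.005
2^n ≥ 800
n ≥ log₂(800) = 9.64
n ≥ 10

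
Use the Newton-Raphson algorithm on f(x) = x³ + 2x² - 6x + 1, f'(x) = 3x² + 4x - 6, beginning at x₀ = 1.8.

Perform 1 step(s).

f(x) = x³ + 2x² - 6x + 1
f'(x) = 3x² + 4x - 6
x₀ = 1.8

Newton-Raphson formula: x_{n+1} = x_n - f(x_n)/f'(x_n)

Iteration 1:
  f(1.800000) = 2.512000
  f'(1.800000) = 10.920000
  x_1 = 1.800000 - 2.512000/10.920000 = 1.569963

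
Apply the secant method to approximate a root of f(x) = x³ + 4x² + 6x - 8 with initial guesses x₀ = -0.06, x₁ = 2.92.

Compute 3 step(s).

f(x) = x³ + 4x² + 6x - 8
x₀ = -0.06, x₁ = 2.92

Secant formula: x_{n+1} = x_n - f(x_n)(x_n - x_{n-1})/(f(x_n) - f(x_{n-1}))

Iteration 1:
  f(-0.060000) = -8.345816
  f(2.920000) = 68.522688
  x_2 = 2.920000 - 68.522688×(2.920000 - (-0.060000))/(68.522688 - (-8.345816))
       = 0.263546
Iteration 2:
  f(2.920000) = 68.522688
  f(0.263546) = -6.122589
  x_3 = 0.263546 - (-6.122589)×(0.263546 - 2.920000)/(-6.122589 - 68.522688)
       = 0.481435
Iteration 3:
  f(0.263546) = -6.122589
  f(0.481435) = -4.072681
  x_4 = 0.481435 - (-4.072681)×(0.481435 - 0.263546)/(-4.072681 - (-6.122589))
       = 0.914329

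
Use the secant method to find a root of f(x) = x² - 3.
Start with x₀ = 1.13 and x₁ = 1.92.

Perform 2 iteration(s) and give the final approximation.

f(x) = x² - 3
x₀ = 1.13, x₁ = 1.92

Secant formula: x_{n+1} = x_n - f(x_n)(x_n - x_{n-1})/(f(x_n) - f(x_{n-1}))

Iteration 1:
  f(1.130000) = -1.723100
  f(1.920000) = 0.686400
  x_2 = 1.920000 - 0.686400×(1.920000 - 1.130000)/(0.686400 - (-1.723100))
       = 1.694951
Iteration 2:
  f(1.920000) = 0.686400
  f(1.694951) = -0.127142
  x_3 = 1.694951 - (-0.127142)×(1.694951 - 1.920000)/(-0.127142 - 0.686400)
       = 1.730122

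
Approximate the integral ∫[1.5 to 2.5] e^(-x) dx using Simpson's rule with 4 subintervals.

f(x) = e^(-x)
a = 1.5, b = 2.5, n = 4
h = (b - a)/n = 0.250000

Simpson's rule: (h/3)[f(x₀) + 4f(x₁) + 2f(x₂) + ... + f(xₙ)]

x_0 = 1.5000, f(x_0) = 0.223130, coefficient = 1
x_1 = 1.7500, f(x_1) = 0.173774, coefficient = 4
x_2 = 2.0000, f(x_2) = 0.135335, coefficient = 2
x_3 = 2.2500, f(x_3) = 0.105399, coefficient = 4
x_4 = 2.5000, f(x_4) = 0.082085, coefficient = 1

I ≈ (0.250000/3) × 1.692578 = 0.141048
Exact value: 0.141045
Error: 0.000003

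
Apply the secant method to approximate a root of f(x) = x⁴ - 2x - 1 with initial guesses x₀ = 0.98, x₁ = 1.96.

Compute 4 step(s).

f(x) = x⁴ - 2x - 1
x₀ = 0.98, x₁ = 1.96

Secant formula: x_{n+1} = x_n - f(x_n)(x_n - x_{n-1})/(f(x_n) - f(x_{n-1}))

Iteration 1:
  f(0.980000) = -2.037632
  f(1.960000) = 9.837891
  x_2 = 1.960000 - 9.837891×(1.960000 - 0.980000)/(9.837891 - (-2.037632))
       = 1.148151
Iteration 2:
  f(1.960000) = 9.837891
  f(1.148151) = -1.558518
  x_3 = 1.148151 - (-1.558518)×(1.148151 - 1.960000)/(-1.558518 - 9.837891)
       = 1.259175
Iteration 3:
  f(1.148151) = -1.558518
  f(1.259175) = -1.004469
  x_4 = 1.259175 - (-1.004469)×(1.259175 - 1.148151)/(-1.004469 - (-1.558518))
       = 1.460458
Iteration 4:
  f(1.259175) = -1.004469
  f(1.460458) = 0.628511
  x_5 = 1.460458 - 0.628511×(1.460458 - 1.259175)/(0.628511 - (-1.004469))
       = 1.382987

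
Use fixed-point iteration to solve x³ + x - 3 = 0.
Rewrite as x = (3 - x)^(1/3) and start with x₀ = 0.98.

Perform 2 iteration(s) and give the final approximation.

Equation: x³ + x - 3 = 0
Fixed-point form: x = (3 - x)^(1/3)
x₀ = 0.98

x_1 = g(0.980000) = 1.264107
x_2 = g(1.264107) = 1.201824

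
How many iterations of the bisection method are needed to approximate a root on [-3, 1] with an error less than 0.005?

We need (b-a)/2^n ≤ 0.005
(1 - (-3))/2^n ≤ 0.005
4/2^n ≤ 0.005
2^n ≥ 800
n ≥ log₂(800) = 9.64
n ≥ 10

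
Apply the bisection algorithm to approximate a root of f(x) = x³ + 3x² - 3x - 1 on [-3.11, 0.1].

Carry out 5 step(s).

f(x) = x³ + 3x² - 3x - 1
Initial interval: [-3.11, 0.1]

Iteration 1:
  c_1 = (-3.110000 + 0.100000)/2 = -1.505000
  f(c_1) = f(-1.505000) = 6.901212
  f(a) × f(c) ≥ 0, new interval: [-1.505000, 0.100000]
Iteration 2:
  c_2 = (-1.505000 + 0.100000)/2 = -0.702500
  f(c_2) = f(-0.702500) = 2.241331
  f(a) × f(c) ≥ 0, new interval: [-0.702500, 0.100000]
Iteration 3:
  c_3 = (-0.702500 + 0.100000)/2 = -0.301250
  f(c_3) = f(-0.301250) = 0.148666
  f(a) × f(c) ≥ 0, new interval: [-0.301250, 0.100000]
Iteration 4:
  c_4 = (-0.301250 + 0.100000)/2 = -0.100625
  f(c_4) = f(-0.100625) = -0.668768
  f(a) × f(c) < 0, new interval: [-0.301250, -0.100625]
Iteration 5:
  c_5 = (-0.301250 + (-0.100625))/2 = -0.200937
  f(c_5) = f(-0.200937) = -0.284173
  f(a) × f(c) < 0, new interval: [-0.301250, -0.200937]

After 5 iteration(s), the approximation is c_5 = -0.200937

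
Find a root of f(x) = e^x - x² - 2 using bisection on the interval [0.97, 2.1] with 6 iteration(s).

f(x) = e^x - x² - 2
Initial interval: [0.97, 2.1]

Iteration 1:
  c_1 = (0.970000 + 2.100000)/2 = 1.535000
  f(c_1) = f(1.535000) = 0.285101
  f(a) × f(c) < 0, new interval: [0.970000, 1.535000]
Iteration 2:
  c_2 = (0.970000 + 1.535000)/2 = 1.252500
  f(c_2) = f(1.252500) = -0.069677
  f(a) × f(c) ≥ 0, new interval: [1.252500, 1.535000]
Iteration 3:
  c_3 = (1.252500 + 1.535000)/2 = 1.393750
  f(c_3) = f(1.393750) = 0.087395
  f(a) × f(c) < 0, new interval: [1.252500, 1.393750]
Iteration 4:
  c_4 = (1.252500 + 1.393750)/2 = 1.323125
  f(c_4) = f(1.323125) = 0.004478
  f(a) × f(c) < 0, new interval: [1.252500, 1.323125]
Iteration 5:
  c_5 = (1.252500 + 1.323125)/2 = 1.287813
  f(c_5) = f(1.287813) = -0.033613
  f(a) × f(c) ≥ 0, new interval: [1.287813, 1.323125]
Iteration 6:
  c_6 = (1.287813 + 1.323125)/2 = 1.305469
  f(c_6) = f(1.305469) = -0.014831
  f(a) × f(c) ≥ 0, new interval: [1.305469, 1.323125]

After 6 iteration(s), the approximation is c_6 = 1.305469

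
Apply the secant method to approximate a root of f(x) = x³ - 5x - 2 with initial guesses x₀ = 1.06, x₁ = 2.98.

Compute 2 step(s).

f(x) = x³ - 5x - 2
x₀ = 1.06, x₁ = 2.98

Secant formula: x_{n+1} = x_n - f(x_n)(x_n - x_{n-1})/(f(x_n) - f(x_{n-1}))

Iteration 1:
  f(1.060000) = -6.108984
  f(2.980000) = 9.563592
  x_2 = 2.980000 - 9.563592×(2.980000 - 1.060000)/(9.563592 - (-6.108984))
       = 1.808393
Iteration 2:
  f(2.980000) = 9.563592
  f(1.808393) = -5.128003
  x_3 = 1.808393 - (-5.128003)×(1.808393 - 2.980000)/(-5.128003 - 9.563592)
       = 2.217335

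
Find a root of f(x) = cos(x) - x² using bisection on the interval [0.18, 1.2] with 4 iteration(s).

f(x) = cos(x) - x²
Initial interval: [0.18, 1.2]

Iteration 1:
  c_1 = (0.180000 + 1.200000)/2 = 0.690000
  f(c_1) = f(0.690000) = 0.295146
  f(a) × f(c) ≥ 0, new interval: [0.690000, 1.200000]
Iteration 2:
  c_2 = (0.690000 + 1.200000)/2 = 0.945000
  f(c_2) = f(0.945000) = -0.307282
  f(a) × f(c) < 0, new interval: [0.690000, 0.945000]
Iteration 3:
  c_3 = (0.690000 + 0.945000)/2 = 0.817500
  f(c_3) = f(0.817500) = 0.015741
  f(a) × f(c) ≥ 0, new interval: [0.817500, 0.945000]
Iteration 4:
  c_4 = (0.817500 + 0.945000)/2 = 0.881250
  f(c_4) = f(0.881250) = -0.140414
  f(a) × f(c) < 0, new interval: [0.817500, 0.881250]

After 4 iteration(s), the approximation is c_4 = 0.881250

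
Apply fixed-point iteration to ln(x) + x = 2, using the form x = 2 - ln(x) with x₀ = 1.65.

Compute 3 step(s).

Equation: ln(x) + x = 2
Fixed-point form: x = 2 - ln(x)
x₀ = 1.65

x_1 = g(1.650000) = 1.499225
x_2 = g(1.499225) = 1.595052
x_3 = g(1.595052) = 1.533094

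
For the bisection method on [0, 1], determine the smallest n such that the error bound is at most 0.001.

We need (b-a)/2^n ≤ 0.001
(1 - 0)/2^n ≤ 0.001
1/2^n ≤ 0.001
2^n ≥ 1000
n ≥ log₂(1000) = 9.97
n ≥ 10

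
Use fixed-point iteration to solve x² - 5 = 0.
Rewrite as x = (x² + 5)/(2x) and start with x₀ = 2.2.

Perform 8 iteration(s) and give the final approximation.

Equation: x² - 5 = 0
Fixed-point form: x = (x² + 5)/(2x)
x₀ = 2.2

x_1 = g(2.200000) = 2.236364
x_2 = g(2.236364) = 2.236068
x_3 = g(2.236068) = 2.236068
x_4 = g(2.236068) = 2.236068
x_5 = g(2.236068) = 2.236068
x_6 = g(2.236068) = 2.236068
x_7 = g(2.236068) = 2.236068
x_8 = g(2.236068) = 2.236068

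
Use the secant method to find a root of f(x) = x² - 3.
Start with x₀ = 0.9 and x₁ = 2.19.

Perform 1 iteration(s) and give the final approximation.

f(x) = x² - 3
x₀ = 0.9, x₁ = 2.19

Secant formula: x_{n+1} = x_n - f(x_n)(x_n - x_{n-1})/(f(x_n) - f(x_{n-1}))

Iteration 1:
  f(0.900000) = -2.190000
  f(2.190000) = 1.796100
  x_2 = 2.190000 - 1.796100×(2.190000 - 0.900000)/(1.796100 - (-2.190000))
       = 1.608738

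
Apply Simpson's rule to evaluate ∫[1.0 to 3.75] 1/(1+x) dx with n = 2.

f(x) = 1/(1+x)
a = 1.0, b = 3.75, n = 2
h = (b - a)/n = 1.375000

Simpson's rule: (h/3)[f(x₀) + 4f(x₁) + 2f(x₂) + ... + f(xₙ)]

x_0 = 1.0000, f(x_0) = 0.500000, coefficient = 1
x_1 = 2.3750, f(x_1) = 0.296296, coefficient = 4
x_2 = 3.7500, f(x_2) = 0.210526, coefficient = 1

I ≈ (1.375000/3) × 1.895712 = 0.868868
Exact value: 0.864997
Error: 0.003870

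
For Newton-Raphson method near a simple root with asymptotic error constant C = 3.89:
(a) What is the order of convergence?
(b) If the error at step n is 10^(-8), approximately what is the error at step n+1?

(a) Newton-Raphson has quadratic (order 2) convergence near simple roots.
    This means |e_{n+1}| ≈ C|e_n|².

(b) With |e_n| = 10^(-8) and C = 3.89:
    |e_{n+1}| ≈ 3.89 × (10^(-8))² = 3.89 × 10^(-16)

(a) 2 (quadratic); (b) |e_{n+1}| ≈ 3.890e-16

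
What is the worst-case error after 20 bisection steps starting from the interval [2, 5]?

Bisection error bound: |error| ≤ (b-a)/2^n
|error| ≤ (5 - 2)/2^20 = 3/2^20
|error| ≤ 0.0000028610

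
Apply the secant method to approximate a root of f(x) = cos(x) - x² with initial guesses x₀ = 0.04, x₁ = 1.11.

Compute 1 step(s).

f(x) = cos(x) - x²
x₀ = 0.04, x₁ = 1.11

Secant formula: x_{n+1} = x_n - f(x_n)(x_n - x_{n-1})/(f(x_n) - f(x_{n-1}))

Iteration 1:
  f(0.040000) = 0.997600
  f(1.110000) = -0.787438
  x_2 = 1.110000 - (-0.787438)×(1.110000 - 0.040000)/(-0.787438 - 0.997600)
       = 0.637988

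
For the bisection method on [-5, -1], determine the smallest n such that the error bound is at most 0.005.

We need (b-a)/2^n ≤ 0.005
(-1 - (-5))/2^n ≤ 0.005
4/2^n ≤ 0.005
2^n ≥ 800
n ≥ log₂(800) = 9.64
n ≥ 10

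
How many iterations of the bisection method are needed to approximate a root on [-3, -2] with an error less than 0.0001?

We need (b-a)/2^n ≤ 0.0001
(-2 - (-3))/2^n ≤ 0.0001
1/2^n ≤ 0.0001
2^n ≥ 10000
n ≥ log₂(10000) = 13.29
n ≥ 14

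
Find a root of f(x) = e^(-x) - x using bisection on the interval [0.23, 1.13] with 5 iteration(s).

f(x) = e^(-x) - x
Initial interval: [0.23, 1.13]

Iteration 1:
  c_1 = (0.230000 + 1.130000)/2 = 0.680000
  f(c_1) = f(0.680000) = -0.173383
  f(a) × f(c) < 0, new interval: [0.230000, 0.680000]
Iteration 2:
  c_2 = (0.230000 + 0.680000)/2 = 0.455000
  f(c_2) = f(0.455000) = 0.179448
  f(a) × f(c) ≥ 0, new interval: [0.455000, 0.680000]
Iteration 3:
  c_3 = (0.455000 + 0.680000)/2 = 0.567500
  f(c_3) = f(0.567500) = -0.000559
  f(a) × f(c) < 0, new interval: [0.455000, 0.567500]
Iteration 4:
  c_4 = (0.455000 + 0.567500)/2 = 0.511250
  f(c_4) = f(0.511250) = 0.088495
  f(a) × f(c) ≥ 0, new interval: [0.511250, 0.567500]
Iteration 5:
  c_5 = (0.511250 + 0.567500)/2 = 0.539375
  f(c_5) = f(0.539375) = 0.043738
  f(a) × f(c) ≥ 0, new interval: [0.539375, 0.567500]

After 5 iteration(s), the approximation is c_5 = 0.539375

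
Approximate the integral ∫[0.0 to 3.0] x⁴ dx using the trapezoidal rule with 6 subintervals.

f(x) = x⁴
a = 0.0, b = 3.0, n = 6
h = (b - a)/n = 0.500000

Trapezoidal rule: (h/2)[f(x₀) + 2f(x₁) + 2f(x₂) + ... + f(xₙ)]

x_0 = 0.0000, f(x_0) = 0.000000, coefficient = 1
x_1 = 0.5000, f(x_1) = 0.062500, coefficient = 2
x_2 = 1.0000, f(x_2) = 1.000000, coefficient = 2
x_3 = 1.5000, f(x_3) = 5.062500, coefficient = 2
x_4 = 2.0000, f(x_4) = 16.000000, coefficient = 2
x_5 = 2.5000, f(x_5) = 39.062500, coefficient = 2
x_6 = 3.0000, f(x_6) = 81.000000, coefficient = 1

I ≈ (0.500000/2) × 203.375000 = 50.843750
Exact value: 48.600000
Error: 2.243750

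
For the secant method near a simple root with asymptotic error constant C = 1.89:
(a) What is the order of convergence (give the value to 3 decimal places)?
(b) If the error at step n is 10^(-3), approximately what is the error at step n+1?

(a) Secant method has superlinear convergence with order φ = (1+√5)/2 ≈ 1.618.
    This means |e_{n+1}| ≈ C|e_n|^1.618.

(b) With |e_n| = 10^(-3) and C = 1.89:
    |e_{n+1}| ≈ 1.89 × (10^(-3))^1.618 = 1.89 × 10^(-4.85)

(a) ≈ 1.618 (golden ratio); (b) |e_{n+1}| ≈ 2.645e-05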